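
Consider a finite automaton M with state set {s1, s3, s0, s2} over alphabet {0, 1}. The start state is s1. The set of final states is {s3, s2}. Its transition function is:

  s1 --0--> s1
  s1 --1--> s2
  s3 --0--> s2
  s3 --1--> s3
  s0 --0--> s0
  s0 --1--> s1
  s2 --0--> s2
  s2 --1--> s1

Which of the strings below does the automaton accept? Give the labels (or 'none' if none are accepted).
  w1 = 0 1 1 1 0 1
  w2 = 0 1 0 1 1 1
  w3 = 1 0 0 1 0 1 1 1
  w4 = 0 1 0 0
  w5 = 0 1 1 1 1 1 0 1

w1: Trace: s1 -0-> s1 -1-> s2 -1-> s1 -1-> s2 -0-> s2 -1-> s1  → end s1, rejected
w2: Trace: s1 -0-> s1 -1-> s2 -0-> s2 -1-> s1 -1-> s2 -1-> s1  → end s1, rejected
w3: Trace: s1 -1-> s2 -0-> s2 -0-> s2 -1-> s1 -0-> s1 -1-> s2 -1-> s1 -1-> s2  → end s2, accepted
w4: Trace: s1 -0-> s1 -1-> s2 -0-> s2 -0-> s2  → end s2, accepted
w5: Trace: s1 -0-> s1 -1-> s2 -1-> s1 -1-> s2 -1-> s1 -1-> s2 -0-> s2 -1-> s1  → end s1, rejected

w3, w4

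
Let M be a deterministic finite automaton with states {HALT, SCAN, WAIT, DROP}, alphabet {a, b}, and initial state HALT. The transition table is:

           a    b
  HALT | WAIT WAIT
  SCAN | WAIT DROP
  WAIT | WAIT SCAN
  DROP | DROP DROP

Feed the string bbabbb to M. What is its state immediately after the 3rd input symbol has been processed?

start at HALT
read 'b': HALT → WAIT
read 'b': WAIT → SCAN
read 'a': SCAN → WAIT
After 3 symbols: WAIT.

WAIT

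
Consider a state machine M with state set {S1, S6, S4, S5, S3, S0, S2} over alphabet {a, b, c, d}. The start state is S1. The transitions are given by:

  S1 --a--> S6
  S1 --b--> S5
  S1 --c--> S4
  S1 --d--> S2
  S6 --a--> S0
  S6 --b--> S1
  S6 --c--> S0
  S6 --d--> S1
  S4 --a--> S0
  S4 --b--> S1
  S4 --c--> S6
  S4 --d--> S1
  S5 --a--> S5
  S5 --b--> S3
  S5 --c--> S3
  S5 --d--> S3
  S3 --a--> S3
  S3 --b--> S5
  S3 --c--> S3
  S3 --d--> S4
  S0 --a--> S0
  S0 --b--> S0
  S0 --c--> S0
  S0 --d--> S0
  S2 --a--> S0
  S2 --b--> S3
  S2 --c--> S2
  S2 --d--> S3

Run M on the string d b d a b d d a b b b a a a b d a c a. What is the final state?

S0

start at S1
read 'd': S1 → S2
read 'b': S2 → S3
read 'd': S3 → S4
read 'a': S4 → S0
read 'b': S0 → S0
read 'd': S0 → S0
read 'd': S0 → S0
read 'a': S0 → S0
read 'b': S0 → S0
read 'b': S0 → S0
read 'b': S0 → S0
read 'a': S0 → S0
read 'a': S0 → S0
read 'a': S0 → S0
read 'b': S0 → S0
read 'd': S0 → S0
read 'a': S0 → S0
read 'c': S0 → S0
read 'a': S0 → S0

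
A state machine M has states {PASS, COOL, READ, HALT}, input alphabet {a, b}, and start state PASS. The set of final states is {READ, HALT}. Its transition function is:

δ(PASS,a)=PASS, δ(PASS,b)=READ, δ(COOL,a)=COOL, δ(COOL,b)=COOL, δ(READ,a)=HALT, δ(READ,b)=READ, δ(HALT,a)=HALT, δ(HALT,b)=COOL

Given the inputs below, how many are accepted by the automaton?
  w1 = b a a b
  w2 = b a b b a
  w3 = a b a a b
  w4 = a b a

w1: Trace: PASS -b-> READ -a-> HALT -a-> HALT -b-> COOL  → end COOL, rejected
w2: Trace: PASS -b-> READ -a-> HALT -b-> COOL -b-> COOL -a-> COOL  → end COOL, rejected
w3: Trace: PASS -a-> PASS -b-> READ -a-> HALT -a-> HALT -b-> COOL  → end COOL, rejected
w4: Trace: PASS -a-> PASS -b-> READ -a-> HALT  → end HALT, accepted

1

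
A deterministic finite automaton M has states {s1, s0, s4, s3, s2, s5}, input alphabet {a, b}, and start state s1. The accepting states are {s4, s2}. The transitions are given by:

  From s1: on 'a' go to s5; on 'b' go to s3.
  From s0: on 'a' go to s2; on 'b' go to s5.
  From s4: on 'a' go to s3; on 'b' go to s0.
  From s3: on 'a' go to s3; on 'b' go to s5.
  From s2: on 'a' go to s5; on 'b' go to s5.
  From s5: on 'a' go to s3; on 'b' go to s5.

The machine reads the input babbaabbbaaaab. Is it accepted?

No

start at s1
read 'b': s1 → s3
read 'a': s3 → s3
read 'b': s3 → s5
read 'b': s5 → s5
read 'a': s5 → s3
read 'a': s3 → s3
read 'b': s3 → s5
read 'b': s5 → s5
read 'b': s5 → s5
read 'a': s5 → s3
read 'a': s3 → s3
read 'a': s3 → s3
read 'a': s3 → s3
read 'b': s3 → s5
End state s5 is not accepting.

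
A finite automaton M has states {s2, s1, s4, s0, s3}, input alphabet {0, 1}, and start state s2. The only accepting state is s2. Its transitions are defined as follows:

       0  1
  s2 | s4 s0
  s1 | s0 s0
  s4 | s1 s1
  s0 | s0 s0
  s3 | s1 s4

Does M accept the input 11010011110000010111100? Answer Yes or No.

No

start at s2
read '1': s2 → s0
read '1': s0 → s0
read '0': s0 → s0
read '1': s0 → s0
read '0': s0 → s0
read '0': s0 → s0
read '1': s0 → s0
read '1': s0 → s0
read '1': s0 → s0
read '1': s0 → s0
read '0': s0 → s0
read '0': s0 → s0
read '0': s0 → s0
read '0': s0 → s0
read '0': s0 → s0
read '1': s0 → s0
read '0': s0 → s0
read '1': s0 → s0
read '1': s0 → s0
read '1': s0 → s0
read '1': s0 → s0
read '0': s0 → s0
read '0': s0 → s0
End state s0 is not accepting.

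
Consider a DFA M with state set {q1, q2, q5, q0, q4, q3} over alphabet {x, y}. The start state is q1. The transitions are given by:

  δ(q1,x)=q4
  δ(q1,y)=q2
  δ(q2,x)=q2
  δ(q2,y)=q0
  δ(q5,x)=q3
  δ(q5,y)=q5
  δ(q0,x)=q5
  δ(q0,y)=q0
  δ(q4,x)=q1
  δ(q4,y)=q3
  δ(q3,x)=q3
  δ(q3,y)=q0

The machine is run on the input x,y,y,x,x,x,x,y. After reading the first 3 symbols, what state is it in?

start at q1
read 'x': q1 → q4
read 'y': q4 → q3
read 'y': q3 → q0
After 3 symbols: q0.

q0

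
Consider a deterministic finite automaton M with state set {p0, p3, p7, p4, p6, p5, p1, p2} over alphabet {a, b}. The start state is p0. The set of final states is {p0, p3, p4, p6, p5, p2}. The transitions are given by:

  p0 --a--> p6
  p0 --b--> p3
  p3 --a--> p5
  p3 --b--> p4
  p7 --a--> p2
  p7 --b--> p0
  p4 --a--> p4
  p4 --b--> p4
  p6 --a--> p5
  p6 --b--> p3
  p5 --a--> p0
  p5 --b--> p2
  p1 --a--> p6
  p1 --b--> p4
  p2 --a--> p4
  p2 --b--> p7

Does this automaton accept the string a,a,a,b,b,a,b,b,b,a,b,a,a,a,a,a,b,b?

Trace: p0 -a-> p6 -a-> p5 -a-> p0 -b-> p3 -b-> p4 -a-> p4 -b-> p4 -b-> p4 -b-> p4 -a-> p4 -b-> p4 -a-> p4 -a-> p4 -a-> p4 -a-> p4 -a-> p4 -b-> p4 -b-> p4
End state p4 is accepting.

Yes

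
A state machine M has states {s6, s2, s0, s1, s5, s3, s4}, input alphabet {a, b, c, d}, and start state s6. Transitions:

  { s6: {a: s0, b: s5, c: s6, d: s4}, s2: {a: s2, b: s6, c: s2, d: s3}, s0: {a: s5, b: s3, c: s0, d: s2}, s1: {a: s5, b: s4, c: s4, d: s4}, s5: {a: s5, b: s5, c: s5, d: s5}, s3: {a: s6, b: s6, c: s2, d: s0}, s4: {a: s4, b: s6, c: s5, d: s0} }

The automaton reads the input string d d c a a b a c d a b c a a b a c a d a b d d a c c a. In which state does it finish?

start at s6
read 'd': s6 → s4
read 'd': s4 → s0
read 'c': s0 → s0
read 'a': s0 → s5
read 'a': s5 → s5
read 'b': s5 → s5
read 'a': s5 → s5
read 'c': s5 → s5
read 'd': s5 → s5
read 'a': s5 → s5
read 'b': s5 → s5
read 'c': s5 → s5
read 'a': s5 → s5
read 'a': s5 → s5
read 'b': s5 → s5
read 'a': s5 → s5
read 'c': s5 → s5
read 'a': s5 → s5
read 'd': s5 → s5
read 'a': s5 → s5
read 'b': s5 → s5
read 'd': s5 → s5
read 'd': s5 → s5
read 'a': s5 → s5
read 'c': s5 → s5
read 'c': s5 → s5
read 'a': s5 → s5

s5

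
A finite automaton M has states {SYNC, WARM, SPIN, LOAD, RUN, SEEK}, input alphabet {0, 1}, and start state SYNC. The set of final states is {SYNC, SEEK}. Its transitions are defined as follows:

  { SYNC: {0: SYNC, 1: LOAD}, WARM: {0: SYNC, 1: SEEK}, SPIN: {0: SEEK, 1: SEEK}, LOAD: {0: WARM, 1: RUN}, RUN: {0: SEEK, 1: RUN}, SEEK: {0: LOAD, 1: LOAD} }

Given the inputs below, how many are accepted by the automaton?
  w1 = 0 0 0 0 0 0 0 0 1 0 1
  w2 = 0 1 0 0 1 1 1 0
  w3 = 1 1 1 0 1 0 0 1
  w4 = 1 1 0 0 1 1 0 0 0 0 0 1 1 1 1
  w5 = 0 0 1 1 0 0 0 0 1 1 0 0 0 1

3

w1: Trace: SYNC -0-> SYNC -0-> SYNC -0-> SYNC -0-> SYNC -0-> SYNC -0-> SYNC -0-> SYNC -0-> SYNC -1-> LOAD -0-> WARM -1-> SEEK  → end SEEK, accepted
w2: Trace: SYNC -0-> SYNC -1-> LOAD -0-> WARM -0-> SYNC -1-> LOAD -1-> RUN -1-> RUN -0-> SEEK  → end SEEK, accepted
w3: Trace: SYNC -1-> LOAD -1-> RUN -1-> RUN -0-> SEEK -1-> LOAD -0-> WARM -0-> SYNC -1-> LOAD  → end LOAD, rejected
w4: Trace: SYNC -1-> LOAD -1-> RUN -0-> SEEK -0-> LOAD -1-> RUN -1-> RUN -0-> SEEK -0-> LOAD -0-> WARM -0-> SYNC -0-> SYNC -1-> LOAD -1-> RUN -1-> RUN -1-> RUN  → end RUN, rejected
w5: Trace: SYNC -0-> SYNC -0-> SYNC -1-> LOAD -1-> RUN -0-> SEEK -0-> LOAD -0-> WARM -0-> SYNC -1-> LOAD -1-> RUN -0-> SEEK -0-> LOAD -0-> WARM -1-> SEEK  → end SEEK, accepted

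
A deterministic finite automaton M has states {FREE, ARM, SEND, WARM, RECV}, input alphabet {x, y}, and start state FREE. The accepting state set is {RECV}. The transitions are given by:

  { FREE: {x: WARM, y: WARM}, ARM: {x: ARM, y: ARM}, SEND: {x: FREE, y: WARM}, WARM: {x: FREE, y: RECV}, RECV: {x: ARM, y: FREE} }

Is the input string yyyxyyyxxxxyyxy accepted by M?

FREE → WARM → RECV → FREE → WARM → RECV → FREE → WARM → FREE → WARM → FREE → WARM → RECV → FREE → WARM → RECV
End state RECV is accepting.

Yes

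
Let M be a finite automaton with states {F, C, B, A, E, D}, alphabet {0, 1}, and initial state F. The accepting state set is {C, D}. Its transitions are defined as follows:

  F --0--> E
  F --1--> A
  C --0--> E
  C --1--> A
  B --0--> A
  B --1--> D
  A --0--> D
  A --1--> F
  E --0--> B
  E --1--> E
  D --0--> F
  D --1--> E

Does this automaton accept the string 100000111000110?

Yes

start at F
read '1': F → A
read '0': A → D
read '0': D → F
read '0': F → E
read '0': E → B
read '0': B → A
read '1': A → F
read '1': F → A
read '1': A → F
read '0': F → E
read '0': E → B
read '0': B → A
read '1': A → F
read '1': F → A
read '0': A → D
End state D is accepting.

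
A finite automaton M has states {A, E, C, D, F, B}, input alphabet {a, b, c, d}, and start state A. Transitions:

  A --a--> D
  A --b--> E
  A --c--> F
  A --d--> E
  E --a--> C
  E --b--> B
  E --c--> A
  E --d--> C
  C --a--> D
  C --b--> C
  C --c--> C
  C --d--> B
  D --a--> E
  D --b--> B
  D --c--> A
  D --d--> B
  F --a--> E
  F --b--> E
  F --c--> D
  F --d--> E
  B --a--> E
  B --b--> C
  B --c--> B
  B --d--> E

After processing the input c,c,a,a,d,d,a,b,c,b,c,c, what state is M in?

C

A → F → D → E → C → B → E → C → C → C → C → C → C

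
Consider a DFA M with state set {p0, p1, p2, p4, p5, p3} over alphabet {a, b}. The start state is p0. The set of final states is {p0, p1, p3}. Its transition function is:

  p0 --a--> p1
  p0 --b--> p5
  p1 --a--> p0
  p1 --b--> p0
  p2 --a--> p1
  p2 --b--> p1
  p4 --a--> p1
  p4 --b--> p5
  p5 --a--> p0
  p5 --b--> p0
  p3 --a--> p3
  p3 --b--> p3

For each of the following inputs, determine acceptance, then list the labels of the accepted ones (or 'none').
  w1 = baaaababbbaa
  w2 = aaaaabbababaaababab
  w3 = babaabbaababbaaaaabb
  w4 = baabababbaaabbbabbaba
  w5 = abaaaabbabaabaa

w1: Trace: p0 -b-> p5 -a-> p0 -a-> p1 -a-> p0 -a-> p1 -b-> p0 -a-> p1 -b-> p0 -b-> p5 -b-> p0 -a-> p1 -a-> p0  → end p0, accepted
w2: Trace: p0 -a-> p1 -a-> p0 -a-> p1 -a-> p0 -a-> p1 -b-> p0 -b-> p5 -a-> p0 -b-> p5 -a-> p0 -b-> p5 -a-> p0 -a-> p1 -a-> p0 -b-> p5 -a-> p0 -b-> p5 -a-> p0 -b-> p5  → end p5, rejected
w3: Trace: p0 -b-> p5 -a-> p0 -b-> p5 -a-> p0 -a-> p1 -b-> p0 -b-> p5 -a-> p0 -a-> p1 -b-> p0 -a-> p1 -b-> p0 -b-> p5 -a-> p0 -a-> p1 -a-> p0 -a-> p1 -a-> p0 -b-> p5 -b-> p0  → end p0, accepted
w4: Trace: p0 -b-> p5 -a-> p0 -a-> p1 -b-> p0 -a-> p1 -b-> p0 -a-> p1 -b-> p0 -b-> p5 -a-> p0 -a-> p1 -a-> p0 -b-> p5 -b-> p0 -b-> p5 -a-> p0 -b-> p5 -b-> p0 -a-> p1 -b-> p0 -a-> p1  → end p1, accepted
w5: Trace: p0 -a-> p1 -b-> p0 -a-> p1 -a-> p0 -a-> p1 -a-> p0 -b-> p5 -b-> p0 -a-> p1 -b-> p0 -a-> p1 -a-> p0 -b-> p5 -a-> p0 -a-> p1  → end p1, accepted

w1, w3, w4, w5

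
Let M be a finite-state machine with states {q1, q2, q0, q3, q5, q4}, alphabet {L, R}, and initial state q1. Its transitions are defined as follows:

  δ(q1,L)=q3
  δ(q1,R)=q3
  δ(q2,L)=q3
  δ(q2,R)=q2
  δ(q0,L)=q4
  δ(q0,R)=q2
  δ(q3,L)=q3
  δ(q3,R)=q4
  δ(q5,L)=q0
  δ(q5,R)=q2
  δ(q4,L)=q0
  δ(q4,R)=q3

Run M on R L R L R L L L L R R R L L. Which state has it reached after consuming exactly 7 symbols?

q3

start at q1
read 'R': q1 → q3
read 'L': q3 → q3
read 'R': q3 → q4
read 'L': q4 → q0
read 'R': q0 → q2
read 'L': q2 → q3
read 'L': q3 → q3
After 7 symbols: q3.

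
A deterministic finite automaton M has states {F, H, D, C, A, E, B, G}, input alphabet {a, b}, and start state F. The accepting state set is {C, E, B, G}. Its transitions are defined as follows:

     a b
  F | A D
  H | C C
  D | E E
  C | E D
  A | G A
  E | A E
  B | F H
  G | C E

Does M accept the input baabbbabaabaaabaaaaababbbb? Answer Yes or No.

No

Trace: F -b-> D -a-> E -a-> A -b-> A -b-> A -b-> A -a-> G -b-> E -a-> A -a-> G -b-> E -a-> A -a-> G -a-> C -b-> D -a-> E -a-> A -a-> G -a-> C -a-> E -b-> E -a-> A -b-> A -b-> A -b-> A -b-> A
End state A is not accepting.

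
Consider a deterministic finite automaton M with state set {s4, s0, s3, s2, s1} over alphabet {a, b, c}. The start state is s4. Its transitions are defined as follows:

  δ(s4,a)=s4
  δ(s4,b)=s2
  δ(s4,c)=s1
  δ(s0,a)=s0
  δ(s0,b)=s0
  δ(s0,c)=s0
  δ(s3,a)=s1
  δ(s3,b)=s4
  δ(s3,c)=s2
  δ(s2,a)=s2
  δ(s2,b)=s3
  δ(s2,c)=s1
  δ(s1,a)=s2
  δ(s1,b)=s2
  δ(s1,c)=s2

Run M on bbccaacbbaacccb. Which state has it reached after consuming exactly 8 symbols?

start at s4
read 'b': s4 → s2
read 'b': s2 → s3
read 'c': s3 → s2
read 'c': s2 → s1
read 'a': s1 → s2
read 'a': s2 → s2
read 'c': s2 → s1
read 'b': s1 → s2
After 8 symbols: s2.

s2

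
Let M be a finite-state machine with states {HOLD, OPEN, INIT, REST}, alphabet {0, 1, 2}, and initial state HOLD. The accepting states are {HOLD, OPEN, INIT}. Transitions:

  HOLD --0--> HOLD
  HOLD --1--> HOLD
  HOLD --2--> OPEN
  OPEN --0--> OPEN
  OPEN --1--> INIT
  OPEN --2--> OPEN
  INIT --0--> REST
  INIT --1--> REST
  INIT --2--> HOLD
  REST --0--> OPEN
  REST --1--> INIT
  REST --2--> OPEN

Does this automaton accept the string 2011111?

Yes

Trace: HOLD -2-> OPEN -0-> OPEN -1-> INIT -1-> REST -1-> INIT -1-> REST -1-> INIT
End state INIT is accepting.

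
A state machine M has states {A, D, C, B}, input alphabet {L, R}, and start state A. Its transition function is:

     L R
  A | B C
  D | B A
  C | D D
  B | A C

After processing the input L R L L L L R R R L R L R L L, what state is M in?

A

A → B → C → D → B → A → B → C → D → A → B → C → D → A → B → A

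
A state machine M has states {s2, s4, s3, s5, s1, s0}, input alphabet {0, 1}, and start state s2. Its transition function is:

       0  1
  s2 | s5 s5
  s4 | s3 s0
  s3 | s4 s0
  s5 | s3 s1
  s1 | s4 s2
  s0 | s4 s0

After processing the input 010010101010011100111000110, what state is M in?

s4

s2 → s5 → s1 → s4 → s3 → s0 → s4 → s0 → s4 → s0 → s4 → s0 → s4 → s3 → s0 → s0 → s0 → s4 → s3 → s0 → s0 → s0 → s4 → s3 → s4 → s0 → s0 → s4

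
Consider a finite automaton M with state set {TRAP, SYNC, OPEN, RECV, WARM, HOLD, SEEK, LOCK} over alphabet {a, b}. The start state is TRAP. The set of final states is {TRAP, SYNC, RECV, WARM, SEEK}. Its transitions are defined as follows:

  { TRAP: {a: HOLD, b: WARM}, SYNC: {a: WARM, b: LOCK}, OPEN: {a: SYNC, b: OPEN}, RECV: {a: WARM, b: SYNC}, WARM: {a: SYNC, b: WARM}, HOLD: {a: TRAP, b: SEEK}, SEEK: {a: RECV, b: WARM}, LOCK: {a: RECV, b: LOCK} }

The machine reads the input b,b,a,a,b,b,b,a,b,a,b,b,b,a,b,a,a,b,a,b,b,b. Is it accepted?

Trace: TRAP -b-> WARM -b-> WARM -a-> SYNC -a-> WARM -b-> WARM -b-> WARM -b-> WARM -a-> SYNC -b-> LOCK -a-> RECV -b-> SYNC -b-> LOCK -b-> LOCK -a-> RECV -b-> SYNC -a-> WARM -a-> SYNC -b-> LOCK -a-> RECV -b-> SYNC -b-> LOCK -b-> LOCK
End state LOCK is not accepting.

No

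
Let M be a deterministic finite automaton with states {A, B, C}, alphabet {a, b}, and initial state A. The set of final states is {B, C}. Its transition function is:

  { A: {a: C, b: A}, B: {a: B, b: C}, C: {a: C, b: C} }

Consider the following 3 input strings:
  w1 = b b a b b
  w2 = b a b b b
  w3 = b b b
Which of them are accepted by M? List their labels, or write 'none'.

w1: Trace: A -b-> A -b-> A -a-> C -b-> C -b-> C  → end C, accepted
w2: Trace: A -b-> A -a-> C -b-> C -b-> C -b-> C  → end C, accepted
w3: Trace: A -b-> A -b-> A -b-> A  → end A, rejected

w1, w2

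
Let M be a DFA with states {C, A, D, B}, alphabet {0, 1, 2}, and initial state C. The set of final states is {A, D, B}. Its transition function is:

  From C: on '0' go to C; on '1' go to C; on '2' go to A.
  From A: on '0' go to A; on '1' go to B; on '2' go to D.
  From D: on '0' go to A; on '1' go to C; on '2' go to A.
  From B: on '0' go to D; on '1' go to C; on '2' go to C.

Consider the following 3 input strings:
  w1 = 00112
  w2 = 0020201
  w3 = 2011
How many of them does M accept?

w1: Trace: C -0-> C -0-> C -1-> C -1-> C -2-> A  → end A, accepted
w2: Trace: C -0-> C -0-> C -2-> A -0-> A -2-> D -0-> A -1-> B  → end B, accepted
w3: Trace: C -2-> A -0-> A -1-> B -1-> C  → end C, rejected

2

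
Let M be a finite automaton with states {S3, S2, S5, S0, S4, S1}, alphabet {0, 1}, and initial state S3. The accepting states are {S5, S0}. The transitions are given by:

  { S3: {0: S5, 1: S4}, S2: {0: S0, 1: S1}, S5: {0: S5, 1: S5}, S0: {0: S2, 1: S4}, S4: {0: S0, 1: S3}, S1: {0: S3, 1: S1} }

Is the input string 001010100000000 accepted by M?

Yes

start at S3
read '0': S3 → S5
read '0': S5 → S5
read '1': S5 → S5
read '0': S5 → S5
read '1': S5 → S5
read '0': S5 → S5
read '1': S5 → S5
read '0': S5 → S5
read '0': S5 → S5
read '0': S5 → S5
read '0': S5 → S5
read '0': S5 → S5
read '0': S5 → S5
read '0': S5 → S5
read '0': S5 → S5
End state S5 is accepting.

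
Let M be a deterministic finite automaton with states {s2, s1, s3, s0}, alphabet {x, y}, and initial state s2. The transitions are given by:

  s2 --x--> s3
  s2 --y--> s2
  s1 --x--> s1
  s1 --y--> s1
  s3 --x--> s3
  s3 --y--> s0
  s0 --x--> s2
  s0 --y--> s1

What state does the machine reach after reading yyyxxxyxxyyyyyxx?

Trace: s2 -y-> s2 -y-> s2 -y-> s2 -x-> s3 -x-> s3 -x-> s3 -y-> s0 -x-> s2 -x-> s3 -y-> s0 -y-> s1 -y-> s1 -y-> s1 -y-> s1 -x-> s1 -x-> s1

s1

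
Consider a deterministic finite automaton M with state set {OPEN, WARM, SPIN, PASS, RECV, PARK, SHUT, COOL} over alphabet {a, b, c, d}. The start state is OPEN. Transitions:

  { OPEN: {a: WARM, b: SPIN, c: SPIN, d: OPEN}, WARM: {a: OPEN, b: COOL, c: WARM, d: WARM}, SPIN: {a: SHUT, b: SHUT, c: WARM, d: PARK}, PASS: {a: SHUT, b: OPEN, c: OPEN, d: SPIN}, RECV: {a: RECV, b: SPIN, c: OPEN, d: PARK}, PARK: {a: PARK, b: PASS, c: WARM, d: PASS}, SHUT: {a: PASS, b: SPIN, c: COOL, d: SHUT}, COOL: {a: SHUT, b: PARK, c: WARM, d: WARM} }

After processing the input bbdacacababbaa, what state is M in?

Trace: OPEN -b-> SPIN -b-> SHUT -d-> SHUT -a-> PASS -c-> OPEN -a-> WARM -c-> WARM -a-> OPEN -b-> SPIN -a-> SHUT -b-> SPIN -b-> SHUT -a-> PASS -a-> SHUT

SHUT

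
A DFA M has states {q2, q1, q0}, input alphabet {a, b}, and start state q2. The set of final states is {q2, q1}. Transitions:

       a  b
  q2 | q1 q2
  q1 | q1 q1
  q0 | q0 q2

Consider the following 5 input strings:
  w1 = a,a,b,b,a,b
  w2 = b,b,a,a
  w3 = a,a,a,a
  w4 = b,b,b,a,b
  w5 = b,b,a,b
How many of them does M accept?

w1:
  start at q2
  read 'a': q2 → q1
  read 'a': q1 → q1
  read 'b': q1 → q1
  read 'b': q1 → q1
  read 'a': q1 → q1
  read 'b': q1 → q1
  end q1, accepted
w2:
  start at q2
  read 'b': q2 → q2
  read 'b': q2 → q2
  read 'a': q2 → q1
  read 'a': q1 → q1
  end q1, accepted
w3:
  start at q2
  read 'a': q2 → q1
  read 'a': q1 → q1
  read 'a': q1 → q1
  read 'a': q1 → q1
  end q1, accepted
w4:
  start at q2
  read 'b': q2 → q2
  read 'b': q2 → q2
  read 'b': q2 → q2
  read 'a': q2 → q1
  read 'b': q1 → q1
  end q1, accepted
w5:
  start at q2
  read 'b': q2 → q2
  read 'b': q2 → q2
  read 'a': q2 → q1
  read 'b': q1 → q1
  end q1, accepted

5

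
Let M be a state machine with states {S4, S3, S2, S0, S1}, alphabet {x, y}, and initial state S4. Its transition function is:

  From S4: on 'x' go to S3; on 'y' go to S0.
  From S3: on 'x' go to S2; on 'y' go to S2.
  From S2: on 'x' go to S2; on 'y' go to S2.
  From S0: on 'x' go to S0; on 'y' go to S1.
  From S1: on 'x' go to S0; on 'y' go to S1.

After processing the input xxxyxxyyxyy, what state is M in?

Trace: S4 -x-> S3 -x-> S2 -x-> S2 -y-> S2 -x-> S2 -x-> S2 -y-> S2 -y-> S2 -x-> S2 -y-> S2 -y-> S2

S2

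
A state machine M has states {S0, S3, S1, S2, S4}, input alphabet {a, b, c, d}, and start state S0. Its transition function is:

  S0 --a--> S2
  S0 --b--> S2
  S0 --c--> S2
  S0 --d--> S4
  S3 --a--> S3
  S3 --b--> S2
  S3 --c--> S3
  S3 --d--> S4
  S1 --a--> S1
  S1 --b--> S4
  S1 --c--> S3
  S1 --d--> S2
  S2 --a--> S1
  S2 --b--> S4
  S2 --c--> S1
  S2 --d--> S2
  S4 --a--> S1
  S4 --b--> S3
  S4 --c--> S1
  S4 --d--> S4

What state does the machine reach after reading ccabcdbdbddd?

S4

S0 → S2 → S1 → S1 → S4 → S1 → S2 → S4 → S4 → S3 → S4 → S4 → S4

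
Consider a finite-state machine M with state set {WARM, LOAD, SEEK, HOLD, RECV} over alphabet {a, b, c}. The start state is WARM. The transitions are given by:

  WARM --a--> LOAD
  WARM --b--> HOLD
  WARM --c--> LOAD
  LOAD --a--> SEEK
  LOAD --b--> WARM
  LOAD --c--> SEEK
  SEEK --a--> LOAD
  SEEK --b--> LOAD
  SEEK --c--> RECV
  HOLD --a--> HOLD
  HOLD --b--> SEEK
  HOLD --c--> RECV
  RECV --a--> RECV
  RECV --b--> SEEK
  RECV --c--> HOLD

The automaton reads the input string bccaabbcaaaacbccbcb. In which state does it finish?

start at WARM
read 'b': WARM → HOLD
read 'c': HOLD → RECV
read 'c': RECV → HOLD
read 'a': HOLD → HOLD
read 'a': HOLD → HOLD
read 'b': HOLD → SEEK
read 'b': SEEK → LOAD
read 'c': LOAD → SEEK
read 'a': SEEK → LOAD
read 'a': LOAD → SEEK
read 'a': SEEK → LOAD
read 'a': LOAD → SEEK
read 'c': SEEK → RECV
read 'b': RECV → SEEK
read 'c': SEEK → RECV
read 'c': RECV → HOLD
read 'b': HOLD → SEEK
read 'c': SEEK → RECV
read 'b': RECV → SEEK

SEEK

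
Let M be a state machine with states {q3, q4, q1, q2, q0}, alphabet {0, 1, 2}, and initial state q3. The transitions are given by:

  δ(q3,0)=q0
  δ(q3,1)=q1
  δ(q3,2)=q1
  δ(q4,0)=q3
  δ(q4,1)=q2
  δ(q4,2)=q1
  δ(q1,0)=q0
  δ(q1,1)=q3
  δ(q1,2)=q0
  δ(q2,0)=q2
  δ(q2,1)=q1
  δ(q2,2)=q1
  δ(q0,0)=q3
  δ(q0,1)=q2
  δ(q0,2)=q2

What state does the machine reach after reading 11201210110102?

Trace: q3 -1-> q1 -1-> q3 -2-> q1 -0-> q0 -1-> q2 -2-> q1 -1-> q3 -0-> q0 -1-> q2 -1-> q1 -0-> q0 -1-> q2 -0-> q2 -2-> q1

q1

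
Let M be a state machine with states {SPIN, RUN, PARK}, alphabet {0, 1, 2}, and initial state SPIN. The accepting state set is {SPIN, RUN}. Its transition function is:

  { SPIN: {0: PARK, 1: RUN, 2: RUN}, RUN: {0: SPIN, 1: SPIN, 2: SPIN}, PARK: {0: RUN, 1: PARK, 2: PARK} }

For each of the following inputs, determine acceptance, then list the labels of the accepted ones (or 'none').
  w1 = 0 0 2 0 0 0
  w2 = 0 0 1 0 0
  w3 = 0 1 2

w1: SPIN → PARK → RUN → SPIN → PARK → RUN → SPIN  → end SPIN, accepted
w2: SPIN → PARK → RUN → SPIN → PARK → RUN  → end RUN, accepted
w3: SPIN → PARK → PARK → PARK  → end PARK, rejected

w1, w2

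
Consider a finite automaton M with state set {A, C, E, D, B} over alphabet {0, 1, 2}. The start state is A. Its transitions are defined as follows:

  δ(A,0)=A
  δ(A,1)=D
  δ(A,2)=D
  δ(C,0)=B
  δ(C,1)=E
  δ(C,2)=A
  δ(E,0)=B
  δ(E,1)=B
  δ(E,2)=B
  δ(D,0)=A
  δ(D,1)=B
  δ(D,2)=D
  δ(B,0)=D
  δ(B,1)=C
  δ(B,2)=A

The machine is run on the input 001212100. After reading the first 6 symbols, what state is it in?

Trace: A -0-> A -0-> A -1-> D -2-> D -1-> B -2-> A
After 6 symbols: A.

A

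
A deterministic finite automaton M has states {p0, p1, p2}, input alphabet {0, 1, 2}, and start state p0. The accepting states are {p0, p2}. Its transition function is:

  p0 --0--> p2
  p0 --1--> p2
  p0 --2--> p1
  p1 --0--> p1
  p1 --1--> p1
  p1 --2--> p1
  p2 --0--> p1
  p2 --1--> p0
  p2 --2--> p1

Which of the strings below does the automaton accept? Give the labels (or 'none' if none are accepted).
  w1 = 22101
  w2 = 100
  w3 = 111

w3

w1: p0 → p1 → p1 → p1 → p1 → p1  → end p1, rejected
w2: p0 → p2 → p1 → p1  → end p1, rejected
w3: p0 → p2 → p0 → p2  → end p2, accepted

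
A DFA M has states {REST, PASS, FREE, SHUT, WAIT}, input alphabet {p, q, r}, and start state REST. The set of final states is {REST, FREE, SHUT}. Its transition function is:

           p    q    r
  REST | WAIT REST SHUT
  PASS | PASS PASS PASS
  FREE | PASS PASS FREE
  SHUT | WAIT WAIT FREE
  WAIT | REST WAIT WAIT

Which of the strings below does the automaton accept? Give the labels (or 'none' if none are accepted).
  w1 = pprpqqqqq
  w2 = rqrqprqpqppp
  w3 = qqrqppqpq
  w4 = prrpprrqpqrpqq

w1:
  start at REST
  read 'p': REST → WAIT
  read 'p': WAIT → REST
  read 'r': REST → SHUT
  read 'p': SHUT → WAIT
  read 'q': WAIT → WAIT
  read 'q': WAIT → WAIT
  read 'q': WAIT → WAIT
  read 'q': WAIT → WAIT
  read 'q': WAIT → WAIT
  end WAIT, rejected
w2:
  start at REST
  read 'r': REST → SHUT
  read 'q': SHUT → WAIT
  read 'r': WAIT → WAIT
  read 'q': WAIT → WAIT
  read 'p': WAIT → REST
  read 'r': REST → SHUT
  read 'q': SHUT → WAIT
  read 'p': WAIT → REST
  read 'q': REST → REST
  read 'p': REST → WAIT
  read 'p': WAIT → REST
  read 'p': REST → WAIT
  end WAIT, rejected
w3:
  start at REST
  read 'q': REST → REST
  read 'q': REST → REST
  read 'r': REST → SHUT
  read 'q': SHUT → WAIT
  read 'p': WAIT → REST
  read 'p': REST → WAIT
  read 'q': WAIT → WAIT
  read 'p': WAIT → REST
  read 'q': REST → REST
  end REST, accepted
w4:
  start at REST
  read 'p': REST → WAIT
  read 'r': WAIT → WAIT
  read 'r': WAIT → WAIT
  read 'p': WAIT → REST
  read 'p': REST → WAIT
  read 'r': WAIT → WAIT
  read 'r': WAIT → WAIT
  read 'q': WAIT → WAIT
  read 'p': WAIT → REST
  read 'q': REST → REST
  read 'r': REST → SHUT
  read 'p': SHUT → WAIT
  read 'q': WAIT → WAIT
  read 'q': WAIT → WAIT
  end WAIT, rejected

w3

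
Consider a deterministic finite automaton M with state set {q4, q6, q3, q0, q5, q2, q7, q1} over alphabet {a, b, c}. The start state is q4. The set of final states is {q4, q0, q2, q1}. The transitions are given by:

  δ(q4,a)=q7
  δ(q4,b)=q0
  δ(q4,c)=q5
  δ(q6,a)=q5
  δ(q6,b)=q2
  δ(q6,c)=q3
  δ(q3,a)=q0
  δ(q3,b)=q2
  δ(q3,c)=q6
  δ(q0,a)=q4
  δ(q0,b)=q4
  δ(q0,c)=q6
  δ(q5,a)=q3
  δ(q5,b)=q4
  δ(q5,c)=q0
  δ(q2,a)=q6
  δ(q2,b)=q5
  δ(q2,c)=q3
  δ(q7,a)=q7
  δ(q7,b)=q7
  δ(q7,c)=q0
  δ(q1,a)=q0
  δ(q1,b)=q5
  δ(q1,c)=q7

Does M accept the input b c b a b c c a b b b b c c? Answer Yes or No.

No

q4 → q0 → q6 → q2 → q6 → q2 → q3 → q6 → q5 → q4 → q0 → q4 → q0 → q6 → q3
End state q3 is not accepting.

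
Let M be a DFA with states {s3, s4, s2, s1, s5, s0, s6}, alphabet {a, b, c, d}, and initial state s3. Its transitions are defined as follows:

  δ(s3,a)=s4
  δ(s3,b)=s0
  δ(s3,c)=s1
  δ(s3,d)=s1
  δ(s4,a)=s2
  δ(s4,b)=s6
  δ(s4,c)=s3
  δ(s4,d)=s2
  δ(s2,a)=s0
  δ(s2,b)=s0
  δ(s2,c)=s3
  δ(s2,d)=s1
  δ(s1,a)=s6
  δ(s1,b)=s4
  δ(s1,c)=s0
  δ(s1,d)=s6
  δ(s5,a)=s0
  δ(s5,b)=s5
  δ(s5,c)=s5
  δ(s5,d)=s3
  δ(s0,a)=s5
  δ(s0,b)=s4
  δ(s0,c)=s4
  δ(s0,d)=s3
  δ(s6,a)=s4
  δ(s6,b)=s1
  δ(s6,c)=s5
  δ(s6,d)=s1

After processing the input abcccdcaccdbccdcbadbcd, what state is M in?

start at s3
read 'a': s3 → s4
read 'b': s4 → s6
read 'c': s6 → s5
read 'c': s5 → s5
read 'c': s5 → s5
read 'd': s5 → s3
read 'c': s3 → s1
read 'a': s1 → s6
read 'c': s6 → s5
read 'c': s5 → s5
read 'd': s5 → s3
read 'b': s3 → s0
read 'c': s0 → s4
read 'c': s4 → s3
read 'd': s3 → s1
read 'c': s1 → s0
read 'b': s0 → s4
read 'a': s4 → s2
read 'd': s2 → s1
read 'b': s1 → s4
read 'c': s4 → s3
read 'd': s3 → s1

s1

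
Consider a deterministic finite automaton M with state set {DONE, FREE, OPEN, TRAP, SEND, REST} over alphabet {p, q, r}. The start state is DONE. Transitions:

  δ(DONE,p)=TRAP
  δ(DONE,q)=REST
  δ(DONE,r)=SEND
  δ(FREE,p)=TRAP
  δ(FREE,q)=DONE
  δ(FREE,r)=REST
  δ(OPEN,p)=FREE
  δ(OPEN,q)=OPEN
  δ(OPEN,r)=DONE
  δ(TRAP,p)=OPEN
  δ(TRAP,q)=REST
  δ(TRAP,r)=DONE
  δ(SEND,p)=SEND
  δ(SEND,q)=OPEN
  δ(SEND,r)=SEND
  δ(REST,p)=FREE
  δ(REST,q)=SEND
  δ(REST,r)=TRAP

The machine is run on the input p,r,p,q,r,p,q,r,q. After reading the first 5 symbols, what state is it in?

start at DONE
read 'p': DONE → TRAP
read 'r': TRAP → DONE
read 'p': DONE → TRAP
read 'q': TRAP → REST
read 'r': REST → TRAP
After 5 symbols: TRAP.

TRAP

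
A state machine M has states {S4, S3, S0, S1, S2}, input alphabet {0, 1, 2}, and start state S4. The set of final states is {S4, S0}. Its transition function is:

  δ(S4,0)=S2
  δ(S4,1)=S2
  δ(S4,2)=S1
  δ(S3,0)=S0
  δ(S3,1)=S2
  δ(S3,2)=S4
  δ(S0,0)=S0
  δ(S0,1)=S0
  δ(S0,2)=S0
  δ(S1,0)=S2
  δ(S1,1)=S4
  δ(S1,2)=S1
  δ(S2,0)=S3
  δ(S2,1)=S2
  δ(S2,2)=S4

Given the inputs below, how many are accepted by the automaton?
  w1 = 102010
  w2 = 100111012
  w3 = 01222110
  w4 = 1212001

w1: Trace: S4 -1-> S2 -0-> S3 -2-> S4 -0-> S2 -1-> S2 -0-> S3  → end S3, rejected
w2: Trace: S4 -1-> S2 -0-> S3 -0-> S0 -1-> S0 -1-> S0 -1-> S0 -0-> S0 -1-> S0 -2-> S0  → end S0, accepted
w3: Trace: S4 -0-> S2 -1-> S2 -2-> S4 -2-> S1 -2-> S1 -1-> S4 -1-> S2 -0-> S3  → end S3, rejected
w4: Trace: S4 -1-> S2 -2-> S4 -1-> S2 -2-> S4 -0-> S2 -0-> S3 -1-> S2  → end S2, rejected

1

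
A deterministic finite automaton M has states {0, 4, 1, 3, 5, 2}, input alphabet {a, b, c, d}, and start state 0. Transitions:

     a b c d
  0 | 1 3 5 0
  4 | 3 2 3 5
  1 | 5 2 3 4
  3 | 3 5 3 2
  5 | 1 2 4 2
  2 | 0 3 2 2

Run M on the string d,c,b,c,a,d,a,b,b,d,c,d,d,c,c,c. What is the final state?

2

start at 0
read 'd': 0 → 0
read 'c': 0 → 5
read 'b': 5 → 2
read 'c': 2 → 2
read 'a': 2 → 0
read 'd': 0 → 0
read 'a': 0 → 1
read 'b': 1 → 2
read 'b': 2 → 3
read 'd': 3 → 2
read 'c': 2 → 2
read 'd': 2 → 2
read 'd': 2 → 2
read 'c': 2 → 2
read 'c': 2 → 2
read 'c': 2 → 2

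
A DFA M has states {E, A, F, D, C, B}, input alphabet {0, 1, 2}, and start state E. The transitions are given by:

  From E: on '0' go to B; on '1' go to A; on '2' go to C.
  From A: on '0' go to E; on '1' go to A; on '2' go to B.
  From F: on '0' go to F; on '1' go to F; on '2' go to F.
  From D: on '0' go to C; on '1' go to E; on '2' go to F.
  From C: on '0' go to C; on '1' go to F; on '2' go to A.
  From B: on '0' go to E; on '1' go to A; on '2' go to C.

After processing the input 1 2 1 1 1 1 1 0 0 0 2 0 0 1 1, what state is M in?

Trace: E -1-> A -2-> B -1-> A -1-> A -1-> A -1-> A -1-> A -0-> E -0-> B -0-> E -2-> C -0-> C -0-> C -1-> F -1-> F

F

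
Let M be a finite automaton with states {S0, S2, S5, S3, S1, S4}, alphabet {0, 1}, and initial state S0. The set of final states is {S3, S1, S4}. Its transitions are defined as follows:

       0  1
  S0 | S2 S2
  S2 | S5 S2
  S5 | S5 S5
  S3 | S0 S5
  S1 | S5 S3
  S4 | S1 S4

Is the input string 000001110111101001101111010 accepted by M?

No

S0 → S2 → S5 → S5 → S5 → S5 → S5 → S5 → S5 → S5 → S5 → S5 → S5 → S5 → S5 → S5 → S5 → S5 → S5 → S5 → S5 → S5 → S5 → S5 → S5 → S5 → S5 → S5
End state S5 is not accepting.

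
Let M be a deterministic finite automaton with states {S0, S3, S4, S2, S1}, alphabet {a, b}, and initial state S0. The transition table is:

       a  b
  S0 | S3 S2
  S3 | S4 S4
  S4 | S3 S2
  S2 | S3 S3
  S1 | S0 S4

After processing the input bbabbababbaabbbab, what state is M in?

Trace: S0 -b-> S2 -b-> S3 -a-> S4 -b-> S2 -b-> S3 -a-> S4 -b-> S2 -a-> S3 -b-> S4 -b-> S2 -a-> S3 -a-> S4 -b-> S2 -b-> S3 -b-> S4 -a-> S3 -b-> S4

S4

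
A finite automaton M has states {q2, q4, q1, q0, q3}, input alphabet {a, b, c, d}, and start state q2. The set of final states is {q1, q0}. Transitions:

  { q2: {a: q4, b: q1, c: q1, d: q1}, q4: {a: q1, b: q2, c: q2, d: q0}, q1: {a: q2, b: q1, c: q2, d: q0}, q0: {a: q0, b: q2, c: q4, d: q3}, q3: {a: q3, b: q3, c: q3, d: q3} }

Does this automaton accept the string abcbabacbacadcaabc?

No

q2 → q4 → q2 → q1 → q1 → q2 → q1 → q2 → q1 → q1 → q2 → q1 → q2 → q1 → q2 → q4 → q1 → q1 → q2
End state q2 is not accepting.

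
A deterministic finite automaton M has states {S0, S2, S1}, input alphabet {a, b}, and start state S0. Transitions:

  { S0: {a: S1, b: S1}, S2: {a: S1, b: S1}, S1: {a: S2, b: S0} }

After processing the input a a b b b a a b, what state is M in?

S0

Trace: S0 -a-> S1 -a-> S2 -b-> S1 -b-> S0 -b-> S1 -a-> S2 -a-> S1 -b-> S0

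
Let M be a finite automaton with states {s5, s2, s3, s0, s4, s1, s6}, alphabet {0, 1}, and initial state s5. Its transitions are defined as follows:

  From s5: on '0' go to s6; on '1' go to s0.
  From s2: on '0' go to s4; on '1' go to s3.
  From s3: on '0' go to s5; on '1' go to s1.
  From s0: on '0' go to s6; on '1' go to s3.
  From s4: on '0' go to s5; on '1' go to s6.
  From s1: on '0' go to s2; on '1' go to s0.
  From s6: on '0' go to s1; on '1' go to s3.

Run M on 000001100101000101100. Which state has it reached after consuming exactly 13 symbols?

s6

start at s5
read '0': s5 → s6
read '0': s6 → s1
read '0': s1 → s2
read '0': s2 → s4
read '0': s4 → s5
read '1': s5 → s0
read '1': s0 → s3
read '0': s3 → s5
read '0': s5 → s6
read '1': s6 → s3
read '0': s3 → s5
read '1': s5 → s0
read '0': s0 → s6
After 13 symbols: s6.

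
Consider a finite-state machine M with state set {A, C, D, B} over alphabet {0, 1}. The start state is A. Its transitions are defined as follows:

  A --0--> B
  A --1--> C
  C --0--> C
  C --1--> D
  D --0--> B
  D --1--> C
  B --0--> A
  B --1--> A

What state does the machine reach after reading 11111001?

start at A
read '1': A → C
read '1': C → D
read '1': D → C
read '1': C → D
read '1': D → C
read '0': C → C
read '0': C → C
read '1': C → D

D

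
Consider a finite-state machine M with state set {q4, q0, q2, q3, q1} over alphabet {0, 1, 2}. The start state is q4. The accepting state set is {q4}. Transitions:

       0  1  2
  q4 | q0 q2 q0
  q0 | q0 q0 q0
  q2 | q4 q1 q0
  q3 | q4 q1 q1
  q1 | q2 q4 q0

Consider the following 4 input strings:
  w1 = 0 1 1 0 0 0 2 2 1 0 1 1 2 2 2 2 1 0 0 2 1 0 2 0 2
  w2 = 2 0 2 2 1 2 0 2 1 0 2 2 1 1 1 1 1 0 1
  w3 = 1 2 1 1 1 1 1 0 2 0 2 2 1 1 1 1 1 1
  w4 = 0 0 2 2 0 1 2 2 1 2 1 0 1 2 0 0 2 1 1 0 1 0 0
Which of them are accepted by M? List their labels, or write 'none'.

w1: Trace: q4 -0-> q0 -1-> q0 -1-> q0 -0-> q0 -0-> q0 -0-> q0 -2-> q0 -2-> q0 -1-> q0 -0-> q0 -1-> q0 -1-> q0 -2-> q0 -2-> q0 -2-> q0 -2-> q0 -1-> q0 -0-> q0 -0-> q0 -2-> q0 -1-> q0 -0-> q0 -2-> q0 -0-> q0 -2-> q0  → end q0, rejected
w2: Trace: q4 -2-> q0 -0-> q0 -2-> q0 -2-> q0 -1-> q0 -2-> q0 -0-> q0 -2-> q0 -1-> q0 -0-> q0 -2-> q0 -2-> q0 -1-> q0 -1-> q0 -1-> q0 -1-> q0 -1-> q0 -0-> q0 -1-> q0  → end q0, rejected
w3: Trace: q4 -1-> q2 -2-> q0 -1-> q0 -1-> q0 -1-> q0 -1-> q0 -1-> q0 -0-> q0 -2-> q0 -0-> q0 -2-> q0 -2-> q0 -1-> q0 -1-> q0 -1-> q0 -1-> q0 -1-> q0 -1-> q0  → end q0, rejected
w4: Trace: q4 -0-> q0 -0-> q0 -2-> q0 -2-> q0 -0-> q0 -1-> q0 -2-> q0 -2-> q0 -1-> q0 -2-> q0 -1-> q0 -0-> q0 -1-> q0 -2-> q0 -0-> q0 -0-> q0 -2-> q0 -1-> q0 -1-> q0 -0-> q0 -1-> q0 -0-> q0 -0-> q0  → end q0, rejected

none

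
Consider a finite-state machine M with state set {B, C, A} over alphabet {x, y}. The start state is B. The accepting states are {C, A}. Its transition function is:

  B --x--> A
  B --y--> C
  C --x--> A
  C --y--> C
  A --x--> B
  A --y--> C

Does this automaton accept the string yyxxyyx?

B → C → C → A → B → C → C → A
End state A is accepting.

Yes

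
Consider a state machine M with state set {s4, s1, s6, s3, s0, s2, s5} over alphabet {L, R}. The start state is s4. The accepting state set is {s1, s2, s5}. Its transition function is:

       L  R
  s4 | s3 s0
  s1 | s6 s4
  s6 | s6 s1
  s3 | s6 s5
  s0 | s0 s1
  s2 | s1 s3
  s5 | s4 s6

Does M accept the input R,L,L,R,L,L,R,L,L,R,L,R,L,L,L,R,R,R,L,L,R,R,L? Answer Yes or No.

s4 → s0 → s0 → s0 → s1 → s6 → s6 → s1 → s6 → s6 → s1 → s6 → s1 → s6 → s6 → s6 → s1 → s4 → s0 → s0 → s0 → s1 → s4 → s3
End state s3 is not accepting.

No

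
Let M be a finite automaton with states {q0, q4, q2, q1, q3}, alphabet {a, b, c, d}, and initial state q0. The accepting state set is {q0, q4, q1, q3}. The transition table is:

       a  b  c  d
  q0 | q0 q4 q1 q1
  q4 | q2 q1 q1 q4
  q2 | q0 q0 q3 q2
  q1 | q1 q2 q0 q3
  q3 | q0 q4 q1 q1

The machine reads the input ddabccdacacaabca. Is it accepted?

q0 → q1 → q3 → q0 → q4 → q1 → q0 → q1 → q1 → q0 → q0 → q1 → q1 → q1 → q2 → q3 → q0
End state q0 is accepting.

Yes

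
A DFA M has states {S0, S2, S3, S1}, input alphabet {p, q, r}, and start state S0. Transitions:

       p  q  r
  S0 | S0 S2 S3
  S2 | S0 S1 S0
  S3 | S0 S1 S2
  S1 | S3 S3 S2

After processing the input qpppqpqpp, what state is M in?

start at S0
read 'q': S0 → S2
read 'p': S2 → S0
read 'p': S0 → S0
read 'p': S0 → S0
read 'q': S0 → S2
read 'p': S2 → S0
read 'q': S0 → S2
read 'p': S2 → S0
read 'p': S0 → S0

S0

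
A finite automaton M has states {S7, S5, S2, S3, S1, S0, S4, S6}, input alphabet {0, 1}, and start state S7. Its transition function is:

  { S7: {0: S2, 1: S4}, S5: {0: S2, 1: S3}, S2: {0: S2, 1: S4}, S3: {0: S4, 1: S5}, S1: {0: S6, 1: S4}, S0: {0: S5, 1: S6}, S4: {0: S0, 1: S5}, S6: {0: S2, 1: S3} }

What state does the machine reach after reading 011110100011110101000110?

S2

start at S7
read '0': S7 → S2
read '1': S2 → S4
read '1': S4 → S5
read '1': S5 → S3
read '1': S3 → S5
read '0': S5 → S2
read '1': S2 → S4
read '0': S4 → S0
read '0': S0 → S5
read '0': S5 → S2
read '1': S2 → S4
read '1': S4 → S5
read '1': S5 → S3
read '1': S3 → S5
read '0': S5 → S2
read '1': S2 → S4
read '0': S4 → S0
read '1': S0 → S6
read '0': S6 → S2
read '0': S2 → S2
read '0': S2 → S2
read '1': S2 → S4
read '1': S4 → S5
read '0': S5 → S2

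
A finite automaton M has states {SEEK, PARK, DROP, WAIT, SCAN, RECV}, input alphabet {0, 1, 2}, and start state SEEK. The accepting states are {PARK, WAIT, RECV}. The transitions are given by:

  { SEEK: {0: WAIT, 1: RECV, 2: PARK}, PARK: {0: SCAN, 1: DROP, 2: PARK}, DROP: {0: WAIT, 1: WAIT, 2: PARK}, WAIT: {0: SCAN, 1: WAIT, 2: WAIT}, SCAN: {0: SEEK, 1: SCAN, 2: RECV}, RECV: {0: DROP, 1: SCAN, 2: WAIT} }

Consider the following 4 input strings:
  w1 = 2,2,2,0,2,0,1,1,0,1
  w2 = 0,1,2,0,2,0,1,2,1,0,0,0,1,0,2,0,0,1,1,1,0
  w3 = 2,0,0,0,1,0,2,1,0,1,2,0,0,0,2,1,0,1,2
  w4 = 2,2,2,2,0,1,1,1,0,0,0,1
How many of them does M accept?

w1: SEEK → PARK → PARK → PARK → SCAN → RECV → DROP → WAIT → WAIT → SCAN → SCAN  → end SCAN, rejected
w2: SEEK → WAIT → WAIT → WAIT → SCAN → RECV → DROP → WAIT → WAIT → WAIT → SCAN → SEEK → WAIT → WAIT → SCAN → RECV → DROP → WAIT → WAIT → WAIT → WAIT → SCAN  → end SCAN, rejected
w3: SEEK → PARK → SCAN → SEEK → WAIT → WAIT → SCAN → RECV → SCAN → SEEK → RECV → WAIT → SCAN → SEEK → WAIT → WAIT → WAIT → SCAN → SCAN → RECV  → end RECV, accepted
w4: SEEK → PARK → PARK → PARK → PARK → SCAN → SCAN → SCAN → SCAN → SEEK → WAIT → SCAN → SCAN  → end SCAN, rejected

1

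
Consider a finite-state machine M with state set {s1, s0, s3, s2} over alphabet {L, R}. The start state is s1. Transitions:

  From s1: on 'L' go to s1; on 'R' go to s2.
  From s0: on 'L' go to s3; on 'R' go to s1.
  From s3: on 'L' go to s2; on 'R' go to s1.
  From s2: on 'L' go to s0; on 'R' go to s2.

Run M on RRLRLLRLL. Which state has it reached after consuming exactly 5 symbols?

s1 → s2 → s2 → s0 → s1 → s1
After 5 symbols: s1.

s1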